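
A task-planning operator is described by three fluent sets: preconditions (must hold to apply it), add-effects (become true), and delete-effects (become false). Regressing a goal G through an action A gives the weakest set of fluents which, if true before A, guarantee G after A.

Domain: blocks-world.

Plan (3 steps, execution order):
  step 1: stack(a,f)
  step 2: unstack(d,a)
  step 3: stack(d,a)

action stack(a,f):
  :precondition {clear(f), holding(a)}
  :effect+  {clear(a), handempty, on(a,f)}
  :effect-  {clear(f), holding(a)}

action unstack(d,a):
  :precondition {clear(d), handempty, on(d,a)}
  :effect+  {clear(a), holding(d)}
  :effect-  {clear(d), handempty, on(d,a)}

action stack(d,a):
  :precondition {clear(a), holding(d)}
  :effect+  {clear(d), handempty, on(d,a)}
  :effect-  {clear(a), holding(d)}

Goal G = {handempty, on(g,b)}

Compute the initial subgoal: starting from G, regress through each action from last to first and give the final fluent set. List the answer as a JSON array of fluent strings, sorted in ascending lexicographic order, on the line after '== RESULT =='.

Regress step by step:
  through step 3 (stack(d,a)): drop {handempty}, keep {on(g,b)}, require {clear(a), holding(d)}
    → {clear(a), holding(d), on(g,b)}
  through step 2 (unstack(d,a)): drop {clear(a), holding(d)}, keep {on(g,b)}, require {clear(d), handempty, on(d,a)}
    → {clear(d), handempty, on(d,a), on(g,b)}
  through step 1 (stack(a,f)): drop {handempty}, keep {clear(d), on(d,a), on(g,b)}, require {clear(f), holding(a)}
    → {clear(d), clear(f), holding(a), on(d,a), on(g,b)}

== RESULT ==
["clear(d)", "clear(f)", "holding(a)", "on(d,a)", "on(g,b)"]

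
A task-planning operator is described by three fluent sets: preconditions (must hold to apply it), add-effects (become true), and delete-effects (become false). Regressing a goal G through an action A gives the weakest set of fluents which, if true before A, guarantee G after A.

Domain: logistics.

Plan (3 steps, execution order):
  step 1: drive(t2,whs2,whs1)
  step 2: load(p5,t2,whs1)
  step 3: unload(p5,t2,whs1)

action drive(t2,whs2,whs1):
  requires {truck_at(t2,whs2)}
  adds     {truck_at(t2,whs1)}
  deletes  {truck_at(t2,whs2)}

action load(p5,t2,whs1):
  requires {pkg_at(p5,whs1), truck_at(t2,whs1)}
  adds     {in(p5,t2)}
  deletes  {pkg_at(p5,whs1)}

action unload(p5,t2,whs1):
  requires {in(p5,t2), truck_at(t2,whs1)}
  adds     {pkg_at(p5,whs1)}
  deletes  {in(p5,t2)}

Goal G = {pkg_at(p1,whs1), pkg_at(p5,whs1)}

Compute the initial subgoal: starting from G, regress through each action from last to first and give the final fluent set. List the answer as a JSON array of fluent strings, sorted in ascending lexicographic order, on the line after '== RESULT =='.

Work backward from the goal:
  through step 3 (unload(p5,t2,whs1)): drop {pkg_at(p5,whs1)}, keep {pkg_at(p1,whs1)}, require {in(p5,t2), truck_at(t2,whs1)}
    → {in(p5,t2), pkg_at(p1,whs1), truck_at(t2,whs1)}
  through step 2 (load(p5,t2,whs1)): drop {in(p5,t2)}, keep {pkg_at(p1,whs1), truck_at(t2,whs1)}, require {pkg_at(p5,whs1), truck_at(t2,whs1)}
    → {pkg_at(p1,whs1), pkg_at(p5,whs1), truck_at(t2,whs1)}
  through step 1 (drive(t2,whs2,whs1)): drop {truck_at(t2,whs1)}, keep {pkg_at(p1,whs1), pkg_at(p5,whs1)}, require {truck_at(t2,whs2)}
    → {pkg_at(p1,whs1), pkg_at(p5,whs1), truck_at(t2,whs2)}

== RESULT ==
["pkg_at(p1,whs1)", "pkg_at(p5,whs1)", "truck_at(t2,whs2)"]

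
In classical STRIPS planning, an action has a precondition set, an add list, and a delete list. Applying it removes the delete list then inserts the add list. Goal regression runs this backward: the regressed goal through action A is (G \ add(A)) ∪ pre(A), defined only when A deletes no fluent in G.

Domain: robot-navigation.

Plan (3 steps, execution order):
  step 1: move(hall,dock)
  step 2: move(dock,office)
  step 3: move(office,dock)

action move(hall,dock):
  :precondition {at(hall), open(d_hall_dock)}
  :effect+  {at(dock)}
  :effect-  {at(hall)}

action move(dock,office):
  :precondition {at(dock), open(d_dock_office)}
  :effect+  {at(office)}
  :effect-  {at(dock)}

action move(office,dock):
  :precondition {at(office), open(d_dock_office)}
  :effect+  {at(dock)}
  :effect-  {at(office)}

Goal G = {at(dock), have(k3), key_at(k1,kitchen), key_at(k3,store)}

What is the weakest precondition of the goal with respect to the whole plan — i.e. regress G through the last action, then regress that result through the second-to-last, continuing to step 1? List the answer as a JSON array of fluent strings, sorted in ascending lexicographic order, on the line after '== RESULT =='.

Work backward from the goal:
  through step 3 (move(office,dock)): drop {at(dock)}, keep {have(k3), key_at(k1,kitchen), key_at(k3,store)}, require {at(office), open(d_dock_office)}
    → {at(office), have(k3), key_at(k1,kitchen), key_at(k3,store), open(d_dock_office)}
  through step 2 (move(dock,office)): drop {at(office)}, keep {have(k3), key_at(k1,kitchen), key_at(k3,store), open(d_dock_office)}, require {at(dock), open(d_dock_office)}
    → {at(dock), have(k3), key_at(k1,kitchen), key_at(k3,store), open(d_dock_office)}
  through step 1 (move(hall,dock)): drop {at(dock)}, keep {have(k3), key_at(k1,kitchen), key_at(k3,store), open(d_dock_office)}, require {at(hall), open(d_hall_dock)}
    → {at(hall), have(k3), key_at(k1,kitchen), key_at(k3,store), open(d_dock_office), open(d_hall_dock)}

== RESULT ==
["at(hall)", "have(k3)", "key_at(k1,kitchen)", "key_at(k3,store)", "open(d_dock_office)", "open(d_hall_dock)"]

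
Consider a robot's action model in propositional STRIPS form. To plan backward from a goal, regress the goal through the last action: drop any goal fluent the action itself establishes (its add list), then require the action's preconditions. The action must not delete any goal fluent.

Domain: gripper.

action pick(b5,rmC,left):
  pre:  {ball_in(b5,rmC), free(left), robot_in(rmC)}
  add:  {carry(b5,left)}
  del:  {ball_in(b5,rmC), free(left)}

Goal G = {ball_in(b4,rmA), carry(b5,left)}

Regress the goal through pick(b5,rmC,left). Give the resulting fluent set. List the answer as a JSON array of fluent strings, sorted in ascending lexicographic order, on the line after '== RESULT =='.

Regress:
  G ∩ del = {}  (empty — regression defined)
  G \ add = {ball_in(b4,rmA), carry(b5,left)} \ {carry(b5,left)} = {ball_in(b4,rmA)}
  ∪ pre   = {ball_in(b4,rmA)} ∪ {ball_in(b5,rmC), free(left), robot_in(rmC)}
          = {ball_in(b4,rmA), ball_in(b5,rmC), free(left), robot_in(rmC)}

== RESULT ==
["ball_in(b4,rmA)", "ball_in(b5,rmC)", "free(left)", "robot_in(rmC)"]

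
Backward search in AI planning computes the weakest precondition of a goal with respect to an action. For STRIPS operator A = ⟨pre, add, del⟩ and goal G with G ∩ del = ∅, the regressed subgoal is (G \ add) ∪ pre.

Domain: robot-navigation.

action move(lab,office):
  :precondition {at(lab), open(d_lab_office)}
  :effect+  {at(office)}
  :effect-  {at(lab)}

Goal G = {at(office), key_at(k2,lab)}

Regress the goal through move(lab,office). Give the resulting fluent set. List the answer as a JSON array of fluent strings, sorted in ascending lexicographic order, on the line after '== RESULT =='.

Regress:
  G ∩ del = {}  (empty — regression defined)
  G \ add = {at(office), key_at(k2,lab)} \ {at(office)} = {key_at(k2,lab)}
  ∪ pre   = {key_at(k2,lab)} ∪ {at(lab), open(d_lab_office)}
          = {at(lab), key_at(k2,lab), open(d_lab_office)}

== RESULT ==
["at(lab)", "key_at(k2,lab)", "open(d_lab_office)"]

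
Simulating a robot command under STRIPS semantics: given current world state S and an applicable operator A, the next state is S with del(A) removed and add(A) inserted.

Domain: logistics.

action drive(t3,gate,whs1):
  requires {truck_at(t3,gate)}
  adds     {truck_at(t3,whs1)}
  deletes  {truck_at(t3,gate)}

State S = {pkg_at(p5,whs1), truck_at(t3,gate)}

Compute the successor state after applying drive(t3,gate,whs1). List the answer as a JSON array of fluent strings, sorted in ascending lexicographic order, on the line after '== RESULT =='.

Compute (S \ del) ∪ add:
  pre ⊆ S: {truck_at(t3,gate)} ⊆ S  — applicable
  S \ del = {pkg_at(p5,whs1)}
  ∪ add   = {pkg_at(p5,whs1), truck_at(t3,whs1)}

== RESULT ==
["pkg_at(p5,whs1)", "truck_at(t3,whs1)"]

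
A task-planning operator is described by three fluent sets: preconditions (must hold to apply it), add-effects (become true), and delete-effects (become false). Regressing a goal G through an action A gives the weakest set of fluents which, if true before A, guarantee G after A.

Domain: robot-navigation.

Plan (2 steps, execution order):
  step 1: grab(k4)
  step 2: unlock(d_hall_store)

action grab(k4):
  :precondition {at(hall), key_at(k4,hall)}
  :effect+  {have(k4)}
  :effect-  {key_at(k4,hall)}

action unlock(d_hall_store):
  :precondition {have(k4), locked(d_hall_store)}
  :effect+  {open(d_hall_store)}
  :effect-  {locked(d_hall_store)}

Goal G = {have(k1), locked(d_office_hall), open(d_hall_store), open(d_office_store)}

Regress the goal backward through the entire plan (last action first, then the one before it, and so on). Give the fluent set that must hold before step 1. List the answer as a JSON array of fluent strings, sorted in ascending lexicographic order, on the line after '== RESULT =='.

Work backward from the goal:
  through step 2 (unlock(d_hall_store)): drop {open(d_hall_store)}, keep {have(k1), locked(d_office_hall), open(d_office_store)}, require {have(k4), locked(d_hall_store)}
    → {have(k1), have(k4), locked(d_hall_store), locked(d_office_hall), open(d_office_store)}
  through step 1 (grab(k4)): drop {have(k4)}, keep {have(k1), locked(d_hall_store), locked(d_office_hall), open(d_office_store)}, require {at(hall), key_at(k4,hall)}
    → {at(hall), have(k1), key_at(k4,hall), locked(d_hall_store), locked(d_office_hall), open(d_office_store)}

== RESULT ==
["at(hall)", "have(k1)", "key_at(k4,hall)", "locked(d_hall_store)", "locked(d_office_hall)", "open(d_office_store)"]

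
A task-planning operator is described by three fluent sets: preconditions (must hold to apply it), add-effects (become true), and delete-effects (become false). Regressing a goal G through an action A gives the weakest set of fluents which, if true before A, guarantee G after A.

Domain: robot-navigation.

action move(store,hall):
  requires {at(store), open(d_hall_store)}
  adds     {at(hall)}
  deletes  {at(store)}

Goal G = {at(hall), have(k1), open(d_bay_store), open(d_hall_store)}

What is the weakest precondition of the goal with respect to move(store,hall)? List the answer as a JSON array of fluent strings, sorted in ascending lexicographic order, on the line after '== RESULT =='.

Compute (G \ add) ∪ pre:
  G ∩ del = {}  (empty — regression defined)
  G \ add = {at(hall), have(k1), open(d_bay_store), open(d_hall_store)} \ {at(hall)} = {have(k1), open(d_bay_store), open(d_hall_store)}
  ∪ pre   = {have(k1), open(d_bay_store), open(d_hall_store)} ∪ {at(store), open(d_hall_store)}
          = {at(store), have(k1), open(d_bay_store), open(d_hall_store)}

== RESULT ==
["at(store)", "have(k1)", "open(d_bay_store)", "open(d_hall_store)"]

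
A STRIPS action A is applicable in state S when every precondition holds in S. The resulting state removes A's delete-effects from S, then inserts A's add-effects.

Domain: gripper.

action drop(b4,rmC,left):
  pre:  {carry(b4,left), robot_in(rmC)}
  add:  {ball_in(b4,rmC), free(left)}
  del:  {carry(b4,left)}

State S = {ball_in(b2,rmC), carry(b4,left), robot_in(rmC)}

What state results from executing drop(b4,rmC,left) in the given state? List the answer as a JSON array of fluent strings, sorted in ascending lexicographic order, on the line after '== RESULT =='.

Compute (S \ del) ∪ add:
  pre ⊆ S: {carry(b4,left), robot_in(rmC)} ⊆ S  — applicable
  S \ del = {ball_in(b2,rmC), robot_in(rmC)}
  ∪ add   = {ball_in(b2,rmC), ball_in(b4,rmC), free(left), robot_in(rmC)}

== RESULT ==
["ball_in(b2,rmC)", "ball_in(b4,rmC)", "free(left)", "robot_in(rmC)"]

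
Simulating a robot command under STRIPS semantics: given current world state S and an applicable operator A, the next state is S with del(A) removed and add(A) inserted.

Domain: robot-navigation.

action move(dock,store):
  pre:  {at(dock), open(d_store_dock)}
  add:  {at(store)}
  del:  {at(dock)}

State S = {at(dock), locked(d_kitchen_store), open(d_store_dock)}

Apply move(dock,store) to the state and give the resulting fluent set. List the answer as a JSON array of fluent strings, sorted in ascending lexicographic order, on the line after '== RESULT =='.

Progress:
  pre ⊆ S: {at(dock), open(d_store_dock)} ⊆ S  — applicable
  S \ del = {locked(d_kitchen_store), open(d_store_dock)}
  ∪ add   = {at(store), locked(d_kitchen_store), open(d_store_dock)}

== RESULT ==
["at(store)", "locked(d_kitchen_store)", "open(d_store_dock)"]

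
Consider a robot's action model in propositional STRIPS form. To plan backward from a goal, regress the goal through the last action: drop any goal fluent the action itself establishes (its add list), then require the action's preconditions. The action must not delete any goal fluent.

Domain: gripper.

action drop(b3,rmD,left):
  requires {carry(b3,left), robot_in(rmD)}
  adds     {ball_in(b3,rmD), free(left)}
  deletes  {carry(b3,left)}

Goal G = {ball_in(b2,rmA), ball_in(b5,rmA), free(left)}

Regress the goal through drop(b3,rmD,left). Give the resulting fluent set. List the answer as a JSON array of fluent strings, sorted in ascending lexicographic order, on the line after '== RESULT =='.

Regress:
  G ∩ del = {}  (empty — regression defined)
  G \ add = {ball_in(b2,rmA), ball_in(b5,rmA), free(left)} \ {ball_in(b3,rmD), free(left)} = {ball_in(b2,rmA), ball_in(b5,rmA)}
  ∪ pre   = {ball_in(b2,rmA), ball_in(b5,rmA)} ∪ {carry(b3,left), robot_in(rmD)}
          = {ball_in(b2,rmA), ball_in(b5,rmA), carry(b3,left), robot_in(rmD)}

== RESULT ==
["ball_in(b2,rmA)", "ball_in(b5,rmA)", "carry(b3,left)", "robot_in(rmD)"]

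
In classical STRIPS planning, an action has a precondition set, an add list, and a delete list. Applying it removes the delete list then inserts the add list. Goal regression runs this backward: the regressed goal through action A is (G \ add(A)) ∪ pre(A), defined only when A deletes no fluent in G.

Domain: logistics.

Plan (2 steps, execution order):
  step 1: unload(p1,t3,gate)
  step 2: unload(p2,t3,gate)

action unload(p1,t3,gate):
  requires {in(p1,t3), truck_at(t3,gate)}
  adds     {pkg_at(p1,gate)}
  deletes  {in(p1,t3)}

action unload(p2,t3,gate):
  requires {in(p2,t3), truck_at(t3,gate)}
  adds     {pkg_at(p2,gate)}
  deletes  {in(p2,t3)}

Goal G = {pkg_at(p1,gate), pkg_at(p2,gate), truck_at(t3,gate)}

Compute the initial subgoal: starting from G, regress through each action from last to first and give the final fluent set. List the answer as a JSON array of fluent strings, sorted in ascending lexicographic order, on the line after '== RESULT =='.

Regress step by step:
  through step 2 (unload(p2,t3,gate)): drop {pkg_at(p2,gate)}, keep {pkg_at(p1,gate), truck_at(t3,gate)}, require {in(p2,t3), truck_at(t3,gate)}
    → {in(p2,t3), pkg_at(p1,gate), truck_at(t3,gate)}
  through step 1 (unload(p1,t3,gate)): drop {pkg_at(p1,gate)}, keep {in(p2,t3), truck_at(t3,gate)}, require {in(p1,t3), truck_at(t3,gate)}
    → {in(p1,t3), in(p2,t3), truck_at(t3,gate)}

== RESULT ==
["in(p1,t3)", "in(p2,t3)", "truck_at(t3,gate)"]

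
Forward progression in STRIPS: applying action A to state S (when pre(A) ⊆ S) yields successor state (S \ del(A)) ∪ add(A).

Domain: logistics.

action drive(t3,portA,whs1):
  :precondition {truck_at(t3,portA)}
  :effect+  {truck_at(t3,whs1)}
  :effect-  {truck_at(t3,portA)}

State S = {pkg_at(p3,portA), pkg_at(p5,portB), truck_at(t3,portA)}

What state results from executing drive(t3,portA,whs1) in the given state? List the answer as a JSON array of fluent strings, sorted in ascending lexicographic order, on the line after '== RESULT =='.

Compute (S \ del) ∪ add:
  pre ⊆ S: {truck_at(t3,portA)} ⊆ S  — applicable
  S \ del = {pkg_at(p3,portA), pkg_at(p5,portB)}
  ∪ add   = {pkg_at(p3,portA), pkg_at(p5,portB), truck_at(t3,whs1)}

== RESULT ==
["pkg_at(p3,portA)", "pkg_at(p5,portB)", "truck_at(t3,whs1)"]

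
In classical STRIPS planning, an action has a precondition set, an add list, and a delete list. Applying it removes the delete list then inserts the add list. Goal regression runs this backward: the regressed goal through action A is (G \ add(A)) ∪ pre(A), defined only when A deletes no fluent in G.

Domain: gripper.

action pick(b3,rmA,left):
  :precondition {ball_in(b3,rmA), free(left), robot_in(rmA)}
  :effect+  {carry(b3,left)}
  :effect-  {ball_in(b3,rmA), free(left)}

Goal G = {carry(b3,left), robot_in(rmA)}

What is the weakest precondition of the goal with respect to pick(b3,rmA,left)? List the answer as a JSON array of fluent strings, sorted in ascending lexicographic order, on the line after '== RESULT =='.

Regress:
  G ∩ del = {}  (empty — regression defined)
  G \ add = {carry(b3,left), robot_in(rmA)} \ {carry(b3,left)} = {robot_in(rmA)}
  ∪ pre   = {robot_in(rmA)} ∪ {ball_in(b3,rmA), free(left), robot_in(rmA)}
          = {ball_in(b3,rmA), free(left), robot_in(rmA)}

== RESULT ==
["ball_in(b3,rmA)", "free(left)", "robot_in(rmA)"]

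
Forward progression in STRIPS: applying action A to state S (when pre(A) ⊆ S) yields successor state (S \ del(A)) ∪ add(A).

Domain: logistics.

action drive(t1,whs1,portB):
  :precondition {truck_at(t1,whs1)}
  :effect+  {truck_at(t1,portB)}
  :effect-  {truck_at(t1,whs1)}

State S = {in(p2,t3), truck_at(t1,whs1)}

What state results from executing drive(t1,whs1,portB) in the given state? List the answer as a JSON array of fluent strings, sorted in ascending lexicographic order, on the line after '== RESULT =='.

Compute (S \ del) ∪ add:
  pre ⊆ S: {truck_at(t1,whs1)} ⊆ S  — applicable
  S \ del = {in(p2,t3)}
  ∪ add   = {in(p2,t3), truck_at(t1,portB)}

== RESULT ==
["in(p2,t3)", "truck_at(t1,portB)"]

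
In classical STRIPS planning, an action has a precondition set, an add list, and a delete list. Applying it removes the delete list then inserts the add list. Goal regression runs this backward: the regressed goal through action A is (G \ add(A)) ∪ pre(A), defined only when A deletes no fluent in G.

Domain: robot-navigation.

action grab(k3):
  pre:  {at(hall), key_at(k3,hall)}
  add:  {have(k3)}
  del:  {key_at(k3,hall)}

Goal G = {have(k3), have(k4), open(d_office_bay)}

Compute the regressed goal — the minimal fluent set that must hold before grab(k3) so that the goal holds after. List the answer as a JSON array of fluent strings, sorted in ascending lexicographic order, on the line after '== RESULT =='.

Regress:
  G ∩ del = {}  (empty — regression defined)
  G \ add = {have(k3), have(k4), open(d_office_bay)} \ {have(k3)} = {have(k4), open(d_office_bay)}
  ∪ pre   = {have(k4), open(d_office_bay)} ∪ {at(hall), key_at(k3,hall)}
          = {at(hall), have(k4), key_at(k3,hall), open(d_office_bay)}

== RESULT ==
["at(hall)", "have(k4)", "key_at(k3,hall)", "open(d_office_bay)"]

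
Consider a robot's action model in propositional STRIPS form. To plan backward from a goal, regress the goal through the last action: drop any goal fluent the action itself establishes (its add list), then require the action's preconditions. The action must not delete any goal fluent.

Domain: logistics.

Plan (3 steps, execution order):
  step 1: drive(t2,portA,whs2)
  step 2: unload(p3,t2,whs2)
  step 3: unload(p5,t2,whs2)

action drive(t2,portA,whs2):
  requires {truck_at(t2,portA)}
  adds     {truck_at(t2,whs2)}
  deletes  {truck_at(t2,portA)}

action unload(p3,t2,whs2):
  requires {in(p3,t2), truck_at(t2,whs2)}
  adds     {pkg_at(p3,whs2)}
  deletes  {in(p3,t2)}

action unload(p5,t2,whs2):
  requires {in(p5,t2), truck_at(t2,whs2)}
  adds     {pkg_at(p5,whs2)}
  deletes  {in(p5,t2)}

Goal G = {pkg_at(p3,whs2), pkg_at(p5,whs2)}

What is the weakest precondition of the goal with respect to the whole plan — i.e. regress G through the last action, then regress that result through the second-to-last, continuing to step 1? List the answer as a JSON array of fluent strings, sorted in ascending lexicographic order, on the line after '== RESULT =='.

Work backward from the goal:
  through step 3 (unload(p5,t2,whs2)): drop {pkg_at(p5,whs2)}, keep {pkg_at(p3,whs2)}, require {in(p5,t2), truck_at(t2,whs2)}
    → {in(p5,t2), pkg_at(p3,whs2), truck_at(t2,whs2)}
  through step 2 (unload(p3,t2,whs2)): drop {pkg_at(p3,whs2)}, keep {in(p5,t2), truck_at(t2,whs2)}, require {in(p3,t2), truck_at(t2,whs2)}
    → {in(p3,t2), in(p5,t2), truck_at(t2,whs2)}
  through step 1 (drive(t2,portA,whs2)): drop {truck_at(t2,whs2)}, keep {in(p3,t2), in(p5,t2)}, require {truck_at(t2,portA)}
    → {in(p3,t2), in(p5,t2), truck_at(t2,portA)}

== RESULT ==
["in(p3,t2)", "in(p5,t2)", "truck_at(t2,portA)"]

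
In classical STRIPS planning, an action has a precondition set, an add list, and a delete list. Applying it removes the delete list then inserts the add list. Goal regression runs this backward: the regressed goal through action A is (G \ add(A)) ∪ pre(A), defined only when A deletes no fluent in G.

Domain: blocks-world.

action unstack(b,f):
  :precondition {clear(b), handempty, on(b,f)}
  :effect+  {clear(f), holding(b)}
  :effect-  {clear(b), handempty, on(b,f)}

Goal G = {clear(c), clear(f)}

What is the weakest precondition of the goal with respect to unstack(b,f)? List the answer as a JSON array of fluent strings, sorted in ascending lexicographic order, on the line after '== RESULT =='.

Compute (G \ add) ∪ pre:
  G ∩ del = {}  (empty — regression defined)
  G \ add = {clear(c), clear(f)} \ {clear(f), holding(b)} = {clear(c)}
  ∪ pre   = {clear(c)} ∪ {clear(b), handempty, on(b,f)}
          = {clear(b), clear(c), handempty, on(b,f)}

== RESULT ==
["clear(b)", "clear(c)", "handempty", "on(b,f)"]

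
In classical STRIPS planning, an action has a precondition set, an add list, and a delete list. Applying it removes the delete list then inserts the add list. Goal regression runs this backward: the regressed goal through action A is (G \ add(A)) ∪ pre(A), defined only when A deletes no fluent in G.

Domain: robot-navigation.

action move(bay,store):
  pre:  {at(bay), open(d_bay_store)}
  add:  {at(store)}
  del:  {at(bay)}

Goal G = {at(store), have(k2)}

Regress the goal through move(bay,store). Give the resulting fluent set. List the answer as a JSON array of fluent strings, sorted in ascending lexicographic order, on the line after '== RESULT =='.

Compute (G \ add) ∪ pre:
  G ∩ del = {}  (empty — regression defined)
  G \ add = {at(store), have(k2)} \ {at(store)} = {have(k2)}
  ∪ pre   = {have(k2)} ∪ {at(bay), open(d_bay_store)}
          = {at(bay), have(k2), open(d_bay_store)}

== RESULT ==
["at(bay)", "have(k2)", "open(d_bay_store)"]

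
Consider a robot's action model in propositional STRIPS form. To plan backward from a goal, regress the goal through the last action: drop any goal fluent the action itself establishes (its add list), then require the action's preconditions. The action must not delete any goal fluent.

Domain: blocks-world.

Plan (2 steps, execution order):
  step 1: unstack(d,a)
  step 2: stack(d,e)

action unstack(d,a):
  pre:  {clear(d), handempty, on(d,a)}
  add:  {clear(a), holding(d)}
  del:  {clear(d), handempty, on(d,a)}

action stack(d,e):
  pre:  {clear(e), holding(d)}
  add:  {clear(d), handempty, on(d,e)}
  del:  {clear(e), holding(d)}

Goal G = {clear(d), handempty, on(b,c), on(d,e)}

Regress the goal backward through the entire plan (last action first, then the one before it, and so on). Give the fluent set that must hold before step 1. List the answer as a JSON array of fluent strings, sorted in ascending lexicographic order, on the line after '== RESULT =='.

Regress step by step:
  through step 2 (stack(d,e)): drop {clear(d), handempty, on(d,e)}, keep {on(b,c)}, require {clear(e), holding(d)}
    → {clear(e), holding(d), on(b,c)}
  through step 1 (unstack(d,a)): drop {holding(d)}, keep {clear(e), on(b,c)}, require {clear(d), handempty, on(d,a)}
    → {clear(d), clear(e), handempty, on(b,c), on(d,a)}

== RESULT ==
["clear(d)", "clear(e)", "handempty", "on(b,c)", "on(d,a)"]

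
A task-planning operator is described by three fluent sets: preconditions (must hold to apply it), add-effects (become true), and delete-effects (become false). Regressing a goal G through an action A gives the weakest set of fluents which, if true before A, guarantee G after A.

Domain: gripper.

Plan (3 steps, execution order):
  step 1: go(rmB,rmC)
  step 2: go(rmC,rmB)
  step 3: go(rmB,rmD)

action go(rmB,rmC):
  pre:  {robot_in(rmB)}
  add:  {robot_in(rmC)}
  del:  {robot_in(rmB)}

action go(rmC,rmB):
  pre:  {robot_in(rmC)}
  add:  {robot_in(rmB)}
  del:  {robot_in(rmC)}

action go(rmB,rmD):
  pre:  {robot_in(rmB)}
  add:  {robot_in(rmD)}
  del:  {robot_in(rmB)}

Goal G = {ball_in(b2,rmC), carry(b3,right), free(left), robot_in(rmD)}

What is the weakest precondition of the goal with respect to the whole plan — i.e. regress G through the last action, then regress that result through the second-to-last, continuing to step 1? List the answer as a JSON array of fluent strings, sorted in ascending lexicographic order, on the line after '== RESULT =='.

Regress step by step:
  through step 3 (go(rmB,rmD)): drop {robot_in(rmD)}, keep {ball_in(b2,rmC), carry(b3,right), free(left)}, require {robot_in(rmB)}
    → {ball_in(b2,rmC), carry(b3,right), free(left), robot_in(rmB)}
  through step 2 (go(rmC,rmB)): drop {robot_in(rmB)}, keep {ball_in(b2,rmC), carry(b3,right), free(left)}, require {robot_in(rmC)}
    → {ball_in(b2,rmC), carry(b3,right), free(left), robot_in(rmC)}
  through step 1 (go(rmB,rmC)): drop {robot_in(rmC)}, keep {ball_in(b2,rmC), carry(b3,right), free(left)}, require {robot_in(rmB)}
    → {ball_in(b2,rmC), carry(b3,right), free(left), robot_in(rmB)}

== RESULT ==
["ball_in(b2,rmC)", "carry(b3,right)", "free(left)", "robot_in(rmB)"]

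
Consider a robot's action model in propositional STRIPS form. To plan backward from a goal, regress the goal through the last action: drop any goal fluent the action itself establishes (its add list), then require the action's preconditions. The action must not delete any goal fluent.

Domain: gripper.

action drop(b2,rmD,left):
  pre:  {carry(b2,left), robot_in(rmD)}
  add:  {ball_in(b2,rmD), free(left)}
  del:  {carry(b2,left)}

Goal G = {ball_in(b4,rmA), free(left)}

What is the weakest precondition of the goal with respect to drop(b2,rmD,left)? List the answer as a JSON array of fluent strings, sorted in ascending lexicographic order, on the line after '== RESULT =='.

Compute (G \ add) ∪ pre:
  G ∩ del = {}  (empty — regression defined)
  G \ add = {ball_in(b4,rmA), free(left)} \ {ball_in(b2,rmD), free(left)} = {ball_in(b4,rmA)}
  ∪ pre   = {ball_in(b4,rmA)} ∪ {carry(b2,left), robot_in(rmD)}
          = {ball_in(b4,rmA), carry(b2,left), robot_in(rmD)}

== RESULT ==
["ball_in(b4,rmA)", "carry(b2,left)", "robot_in(rmD)"]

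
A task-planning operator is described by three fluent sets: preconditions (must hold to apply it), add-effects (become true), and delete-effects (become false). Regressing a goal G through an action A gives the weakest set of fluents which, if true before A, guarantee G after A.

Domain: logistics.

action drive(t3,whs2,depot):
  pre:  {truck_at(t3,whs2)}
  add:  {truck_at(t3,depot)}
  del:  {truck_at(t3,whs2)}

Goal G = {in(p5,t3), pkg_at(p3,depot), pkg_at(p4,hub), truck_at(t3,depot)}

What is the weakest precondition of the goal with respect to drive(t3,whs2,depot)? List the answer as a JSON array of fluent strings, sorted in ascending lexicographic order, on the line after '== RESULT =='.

Compute (G \ add) ∪ pre:
  G ∩ del = {}  (empty — regression defined)
  G \ add = {in(p5,t3), pkg_at(p3,depot), pkg_at(p4,hub), truck_at(t3,depot)} \ {truck_at(t3,depot)} = {in(p5,t3), pkg_at(p3,depot), pkg_at(p4,hub)}
  ∪ pre   = {in(p5,t3), pkg_at(p3,depot), pkg_at(p4,hub)} ∪ {truck_at(t3,whs2)}
          = {in(p5,t3), pkg_at(p3,depot), pkg_at(p4,hub), truck_at(t3,whs2)}

== RESULT ==
["in(p5,t3)", "pkg_at(p3,depot)", "pkg_at(p4,hub)", "truck_at(t3,whs2)"]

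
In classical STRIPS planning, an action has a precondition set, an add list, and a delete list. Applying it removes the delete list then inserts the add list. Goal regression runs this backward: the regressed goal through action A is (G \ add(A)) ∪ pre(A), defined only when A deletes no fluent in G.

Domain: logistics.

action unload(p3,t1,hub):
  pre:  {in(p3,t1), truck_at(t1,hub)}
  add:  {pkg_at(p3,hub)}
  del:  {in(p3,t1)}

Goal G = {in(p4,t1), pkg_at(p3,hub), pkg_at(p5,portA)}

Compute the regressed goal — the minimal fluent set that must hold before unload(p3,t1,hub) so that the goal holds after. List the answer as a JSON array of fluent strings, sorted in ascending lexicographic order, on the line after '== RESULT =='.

Regress:
  G ∩ del = {}  (empty — regression defined)
  G \ add = {in(p4,t1), pkg_at(p3,hub), pkg_at(p5,portA)} \ {pkg_at(p3,hub)} = {in(p4,t1), pkg_at(p5,portA)}
  ∪ pre   = {in(p4,t1), pkg_at(p5,portA)} ∪ {in(p3,t1), truck_at(t1,hub)}
          = {in(p3,t1), in(p4,t1), pkg_at(p5,portA), truck_at(t1,hub)}

== RESULT ==
["in(p3,t1)", "in(p4,t1)", "pkg_at(p5,portA)", "truck_at(t1,hub)"]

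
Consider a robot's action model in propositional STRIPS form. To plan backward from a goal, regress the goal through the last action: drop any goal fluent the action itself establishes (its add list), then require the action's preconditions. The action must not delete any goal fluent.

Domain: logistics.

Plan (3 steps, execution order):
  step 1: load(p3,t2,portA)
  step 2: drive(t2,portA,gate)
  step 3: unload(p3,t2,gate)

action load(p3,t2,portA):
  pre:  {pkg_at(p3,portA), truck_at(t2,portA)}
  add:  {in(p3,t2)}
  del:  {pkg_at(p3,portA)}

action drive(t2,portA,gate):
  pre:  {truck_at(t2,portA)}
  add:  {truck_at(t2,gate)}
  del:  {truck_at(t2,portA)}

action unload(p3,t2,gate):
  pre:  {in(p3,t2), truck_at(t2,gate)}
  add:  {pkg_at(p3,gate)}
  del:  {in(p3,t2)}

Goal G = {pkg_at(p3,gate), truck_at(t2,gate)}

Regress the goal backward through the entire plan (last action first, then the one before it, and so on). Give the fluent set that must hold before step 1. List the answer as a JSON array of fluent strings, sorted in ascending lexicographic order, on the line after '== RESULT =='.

Work backward from the goal:
  through step 3 (unload(p3,t2,gate)): drop {pkg_at(p3,gate)}, keep {truck_at(t2,gate)}, require {in(p3,t2), truck_at(t2,gate)}
    → {in(p3,t2), truck_at(t2,gate)}
  through step 2 (drive(t2,portA,gate)): drop {truck_at(t2,gate)}, keep {in(p3,t2)}, require {truck_at(t2,portA)}
    → {in(p3,t2), truck_at(t2,portA)}
  through step 1 (load(p3,t2,portA)): drop {in(p3,t2)}, keep {truck_at(t2,portA)}, require {pkg_at(p3,portA), truck_at(t2,portA)}
    → {pkg_at(p3,portA), truck_at(t2,portA)}

== RESULT ==
["pkg_at(p3,portA)", "truck_at(t2,portA)"]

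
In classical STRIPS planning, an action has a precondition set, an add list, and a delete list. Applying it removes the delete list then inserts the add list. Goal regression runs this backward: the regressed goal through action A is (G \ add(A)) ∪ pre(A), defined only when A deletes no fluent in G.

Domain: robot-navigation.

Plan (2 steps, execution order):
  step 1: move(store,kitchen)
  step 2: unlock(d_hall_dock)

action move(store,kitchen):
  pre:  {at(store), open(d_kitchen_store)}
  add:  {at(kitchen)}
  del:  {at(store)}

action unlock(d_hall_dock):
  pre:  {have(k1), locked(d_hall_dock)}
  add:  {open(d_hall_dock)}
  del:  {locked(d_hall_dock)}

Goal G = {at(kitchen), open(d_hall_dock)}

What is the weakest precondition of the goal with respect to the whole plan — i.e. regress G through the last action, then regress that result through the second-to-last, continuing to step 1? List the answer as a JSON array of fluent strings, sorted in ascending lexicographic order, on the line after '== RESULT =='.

Regress step by step:
  through step 2 (unlock(d_hall_dock)): drop {open(d_hall_dock)}, keep {at(kitchen)}, require {have(k1), locked(d_hall_dock)}
    → {at(kitchen), have(k1), locked(d_hall_dock)}
  through step 1 (move(store,kitchen)): drop {at(kitchen)}, keep {have(k1), locked(d_hall_dock)}, require {at(store), open(d_kitchen_store)}
    → {at(store), have(k1), locked(d_hall_dock), open(d_kitchen_store)}

== RESULT ==
["at(store)", "have(k1)", "locked(d_hall_dock)", "open(d_kitchen_store)"]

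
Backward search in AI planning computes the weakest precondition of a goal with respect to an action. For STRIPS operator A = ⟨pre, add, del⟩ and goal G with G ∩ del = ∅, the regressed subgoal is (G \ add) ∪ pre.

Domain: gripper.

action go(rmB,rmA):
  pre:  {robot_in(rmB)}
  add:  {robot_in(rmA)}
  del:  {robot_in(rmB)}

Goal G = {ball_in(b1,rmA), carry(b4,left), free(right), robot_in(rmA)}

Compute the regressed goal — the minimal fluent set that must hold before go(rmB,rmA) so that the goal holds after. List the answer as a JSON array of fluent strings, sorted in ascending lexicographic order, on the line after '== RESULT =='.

Compute (G \ add) ∪ pre:
  G ∩ del = {}  (empty — regression defined)
  G \ add = {ball_in(b1,rmA), carry(b4,left), free(right), robot_in(rmA)} \ {robot_in(rmA)} = {ball_in(b1,rmA), carry(b4,left), free(right)}
  ∪ pre   = {ball_in(b1,rmA), carry(b4,left), free(right)} ∪ {robot_in(rmB)}
          = {ball_in(b1,rmA), carry(b4,left), free(right), robot_in(rmB)}

== RESULT ==
["ball_in(b1,rmA)", "carry(b4,left)", "free(right)", "robot_in(rmB)"]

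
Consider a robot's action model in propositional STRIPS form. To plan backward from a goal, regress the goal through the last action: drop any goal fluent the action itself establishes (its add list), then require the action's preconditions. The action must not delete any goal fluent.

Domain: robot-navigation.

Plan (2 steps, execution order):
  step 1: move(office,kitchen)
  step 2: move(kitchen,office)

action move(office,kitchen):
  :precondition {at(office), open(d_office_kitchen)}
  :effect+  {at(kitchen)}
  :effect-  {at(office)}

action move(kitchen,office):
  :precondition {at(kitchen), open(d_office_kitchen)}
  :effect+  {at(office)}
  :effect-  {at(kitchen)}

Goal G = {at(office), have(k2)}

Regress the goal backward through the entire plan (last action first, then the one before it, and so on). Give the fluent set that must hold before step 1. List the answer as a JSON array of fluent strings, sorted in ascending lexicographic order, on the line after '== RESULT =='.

Work backward from the goal:
  through step 2 (move(kitchen,office)): drop {at(office)}, keep {have(k2)}, require {at(kitchen), open(d_office_kitchen)}
    → {at(kitchen), have(k2), open(d_office_kitchen)}
  through step 1 (move(office,kitchen)): drop {at(kitchen)}, keep {have(k2), open(d_office_kitchen)}, require {at(office), open(d_office_kitchen)}
    → {at(office), have(k2), open(d_office_kitchen)}

== RESULT ==
["at(office)", "have(k2)", "open(d_office_kitchen)"]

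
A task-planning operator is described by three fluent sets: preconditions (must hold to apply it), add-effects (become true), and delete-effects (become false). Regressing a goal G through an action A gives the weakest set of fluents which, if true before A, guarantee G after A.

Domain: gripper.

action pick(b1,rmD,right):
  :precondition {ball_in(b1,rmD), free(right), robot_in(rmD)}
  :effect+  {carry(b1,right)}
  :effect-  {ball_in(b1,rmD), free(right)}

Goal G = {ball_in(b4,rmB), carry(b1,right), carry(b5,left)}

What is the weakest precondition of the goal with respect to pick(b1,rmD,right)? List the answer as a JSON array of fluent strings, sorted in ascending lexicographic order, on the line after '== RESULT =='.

Regress:
  G ∩ del = {}  (empty — regression defined)
  G \ add = {ball_in(b4,rmB), carry(b1,right), carry(b5,left)} \ {carry(b1,right)} = {ball_in(b4,rmB), carry(b5,left)}
  ∪ pre   = {ball_in(b4,rmB), carry(b5,left)} ∪ {ball_in(b1,rmD), free(right), robot_in(rmD)}
          = {ball_in(b1,rmD), ball_in(b4,rmB), carry(b5,left), free(right), robot_in(rmD)}

== RESULT ==
["ball_in(b1,rmD)", "ball_in(b4,rmB)", "carry(b5,left)", "free(right)", "robot_in(rmD)"]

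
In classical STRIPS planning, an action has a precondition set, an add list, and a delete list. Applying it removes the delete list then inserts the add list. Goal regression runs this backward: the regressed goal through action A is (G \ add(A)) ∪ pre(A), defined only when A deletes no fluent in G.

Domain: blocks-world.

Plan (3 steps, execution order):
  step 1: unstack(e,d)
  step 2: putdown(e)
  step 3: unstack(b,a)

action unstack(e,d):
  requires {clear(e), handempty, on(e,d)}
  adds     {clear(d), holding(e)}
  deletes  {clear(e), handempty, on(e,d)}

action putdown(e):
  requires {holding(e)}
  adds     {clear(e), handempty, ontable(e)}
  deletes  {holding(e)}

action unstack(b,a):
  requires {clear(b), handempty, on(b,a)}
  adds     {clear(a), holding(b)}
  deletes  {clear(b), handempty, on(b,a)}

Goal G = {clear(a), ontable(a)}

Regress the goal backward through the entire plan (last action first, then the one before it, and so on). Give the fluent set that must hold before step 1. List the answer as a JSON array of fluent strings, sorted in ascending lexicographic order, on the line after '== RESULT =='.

Regress step by step:
  through step 3 (unstack(b,a)): drop {clear(a)}, keep {ontable(a)}, require {clear(b), handempty, on(b,a)}
    → {clear(b), handempty, on(b,a), ontable(a)}
  through step 2 (putdown(e)): drop {handempty}, keep {clear(b), on(b,a), ontable(a)}, require {holding(e)}
    → {clear(b), holding(e), on(b,a), ontable(a)}
  through step 1 (unstack(e,d)): drop {holding(e)}, keep {clear(b), on(b,a), ontable(a)}, require {clear(e), handempty, on(e,d)}
    → {clear(b), clear(e), handempty, on(b,a), on(e,d), ontable(a)}

== RESULT ==
["clear(b)", "clear(e)", "handempty", "on(b,a)", "on(e,d)", "ontable(a)"]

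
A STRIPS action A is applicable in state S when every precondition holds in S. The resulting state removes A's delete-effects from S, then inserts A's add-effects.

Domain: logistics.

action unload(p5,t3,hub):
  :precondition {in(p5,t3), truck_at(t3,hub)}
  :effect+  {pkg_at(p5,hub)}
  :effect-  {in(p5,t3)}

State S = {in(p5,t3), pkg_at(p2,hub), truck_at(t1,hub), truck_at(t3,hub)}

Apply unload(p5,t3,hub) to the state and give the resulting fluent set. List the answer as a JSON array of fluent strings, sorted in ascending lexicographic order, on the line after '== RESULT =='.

Compute (S \ del) ∪ add:
  pre ⊆ S: {in(p5,t3), truck_at(t3,hub)} ⊆ S  — applicable
  S \ del = {pkg_at(p2,hub), truck_at(t1,hub), truck_at(t3,hub)}
  ∪ add   = {pkg_at(p2,hub), pkg_at(p5,hub), truck_at(t1,hub), truck_at(t3,hub)}

== RESULT ==
["pkg_at(p2,hub)", "pkg_at(p5,hub)", "truck_at(t1,hub)", "truck_at(t3,hub)"]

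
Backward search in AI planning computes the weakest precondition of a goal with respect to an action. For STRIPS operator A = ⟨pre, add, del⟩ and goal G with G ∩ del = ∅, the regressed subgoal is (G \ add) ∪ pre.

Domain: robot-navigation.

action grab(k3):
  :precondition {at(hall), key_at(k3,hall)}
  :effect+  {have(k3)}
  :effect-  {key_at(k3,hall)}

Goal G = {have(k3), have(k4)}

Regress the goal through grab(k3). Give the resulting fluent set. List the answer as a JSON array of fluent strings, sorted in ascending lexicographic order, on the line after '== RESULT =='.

Regress:
  G ∩ del = {}  (empty — regression defined)
  G \ add = {have(k3), have(k4)} \ {have(k3)} = {have(k4)}
  ∪ pre   = {have(k4)} ∪ {at(hall), key_at(k3,hall)}
          = {at(hall), have(k4), key_at(k3,hall)}

== RESULT ==
["at(hall)", "have(k4)", "key_at(k3,hall)"]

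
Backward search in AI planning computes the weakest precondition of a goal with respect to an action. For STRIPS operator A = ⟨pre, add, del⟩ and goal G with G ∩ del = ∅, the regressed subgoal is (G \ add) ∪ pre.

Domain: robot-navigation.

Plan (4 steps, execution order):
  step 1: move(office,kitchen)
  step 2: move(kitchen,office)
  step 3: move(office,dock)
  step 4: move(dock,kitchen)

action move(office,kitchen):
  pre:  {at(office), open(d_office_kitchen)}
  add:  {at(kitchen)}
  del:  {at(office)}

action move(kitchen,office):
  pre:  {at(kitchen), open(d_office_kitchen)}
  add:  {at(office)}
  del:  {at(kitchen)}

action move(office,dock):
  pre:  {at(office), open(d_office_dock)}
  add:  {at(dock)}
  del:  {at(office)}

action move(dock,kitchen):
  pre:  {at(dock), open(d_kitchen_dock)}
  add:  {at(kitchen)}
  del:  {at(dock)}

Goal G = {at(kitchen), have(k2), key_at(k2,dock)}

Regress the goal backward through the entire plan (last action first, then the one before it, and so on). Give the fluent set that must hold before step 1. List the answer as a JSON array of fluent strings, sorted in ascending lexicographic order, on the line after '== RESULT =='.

Work backward from the goal:
  through step 4 (move(dock,kitchen)): drop {at(kitchen)}, keep {have(k2), key_at(k2,dock)}, require {at(dock), open(d_kitchen_dock)}
    → {at(dock), have(k2), key_at(k2,dock), open(d_kitchen_dock)}
  through step 3 (move(office,dock)): drop {at(dock)}, keep {have(k2), key_at(k2,dock), open(d_kitchen_dock)}, require {at(office), open(d_office_dock)}
    → {at(office), have(k2), key_at(k2,dock), open(d_kitchen_dock), open(d_office_dock)}
  through step 2 (move(kitchen,office)): drop {at(office)}, keep {have(k2), key_at(k2,dock), open(d_kitchen_dock), open(d_office_dock)}, require {at(kitchen), open(d_office_kitchen)}
    → {at(kitchen), have(k2), key_at(k2,dock), open(d_kitchen_dock), open(d_office_dock), open(d_office_kitchen)}
  through step 1 (move(office,kitchen)): drop {at(kitchen)}, keep {have(k2), key_at(k2,dock), open(d_kitchen_dock), open(d_office_dock), open(d_office_kitchen)}, require {at(office), open(d_office_kitchen)}
    → {at(office), have(k2), key_at(k2,dock), open(d_kitchen_dock), open(d_office_dock), open(d_office_kitchen)}

== RESULT ==
["at(office)", "have(k2)", "key_at(k2,dock)", "open(d_kitchen_dock)", "open(d_office_dock)", "open(d_office_kitchen)"]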